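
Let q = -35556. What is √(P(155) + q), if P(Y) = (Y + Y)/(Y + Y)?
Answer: I*√35555 ≈ 188.56*I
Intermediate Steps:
P(Y) = 1 (P(Y) = (2*Y)/((2*Y)) = (2*Y)*(1/(2*Y)) = 1)
√(P(155) + q) = √(1 - 35556) = √(-35555) = I*√35555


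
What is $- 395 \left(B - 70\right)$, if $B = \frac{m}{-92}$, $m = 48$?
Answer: $\frac{640690}{23} \approx 27856.0$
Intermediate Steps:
$B = - \frac{12}{23}$ ($B = \frac{48}{-92} = 48 \left(- \frac{1}{92}\right) = - \frac{12}{23} \approx -0.52174$)
$- 395 \left(B - 70\right) = - 395 \left(- \frac{12}{23} - 70\right) = \left(-395\right) \left(- \frac{1622}{23}\right) = \frac{640690}{23}$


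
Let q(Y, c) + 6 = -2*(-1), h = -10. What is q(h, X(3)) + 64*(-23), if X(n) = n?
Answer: -1476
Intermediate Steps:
q(Y, c) = -4 (q(Y, c) = -6 - 2*(-1) = -6 + 2 = -4)
q(h, X(3)) + 64*(-23) = -4 + 64*(-23) = -4 - 1472 = -1476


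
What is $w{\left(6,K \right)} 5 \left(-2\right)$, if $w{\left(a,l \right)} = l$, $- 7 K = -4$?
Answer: $- \frac{40}{7} \approx -5.7143$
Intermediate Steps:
$K = \frac{4}{7}$ ($K = \left(- \frac{1}{7}\right) \left(-4\right) = \frac{4}{7} \approx 0.57143$)
$w{\left(6,K \right)} 5 \left(-2\right) = \frac{4}{7} \cdot 5 \left(-2\right) = \frac{20}{7} \left(-2\right) = - \frac{40}{7}$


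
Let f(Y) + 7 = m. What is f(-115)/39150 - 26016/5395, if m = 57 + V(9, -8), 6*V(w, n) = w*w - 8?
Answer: -1221829213/253457100 ≈ -4.8207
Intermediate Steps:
V(w, n) = -4/3 + w²/6 (V(w, n) = (w*w - 8)/6 = (w² - 8)/6 = (-8 + w²)/6 = -4/3 + w²/6)
m = 415/6 (m = 57 + (-4/3 + (⅙)*9²) = 57 + (-4/3 + (⅙)*81) = 57 + (-4/3 + 27/2) = 57 + 73/6 = 415/6 ≈ 69.167)
f(Y) = 373/6 (f(Y) = -7 + 415/6 = 373/6)
f(-115)/39150 - 26016/5395 = (373/6)/39150 - 26016/5395 = (373/6)*(1/39150) - 26016*1/5395 = 373/234900 - 26016/5395 = -1221829213/253457100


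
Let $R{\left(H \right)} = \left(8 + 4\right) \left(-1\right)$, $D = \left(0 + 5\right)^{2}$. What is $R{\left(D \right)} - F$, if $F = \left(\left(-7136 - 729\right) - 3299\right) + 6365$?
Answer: $4787$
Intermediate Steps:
$F = -4799$ ($F = \left(-7865 - 3299\right) + 6365 = -11164 + 6365 = -4799$)
$D = 25$ ($D = 5^{2} = 25$)
$R{\left(H \right)} = -12$ ($R{\left(H \right)} = 12 \left(-1\right) = -12$)
$R{\left(D \right)} - F = -12 - -4799 = -12 + 4799 = 4787$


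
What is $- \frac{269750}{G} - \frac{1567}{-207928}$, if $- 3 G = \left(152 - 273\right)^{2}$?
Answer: $\frac{168288676447}{3044273848} \approx 55.28$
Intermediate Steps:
$G = - \frac{14641}{3}$ ($G = - \frac{\left(152 - 273\right)^{2}}{3} = - \frac{\left(-121\right)^{2}}{3} = \left(- \frac{1}{3}\right) 14641 = - \frac{14641}{3} \approx -4880.3$)
$- \frac{269750}{G} - \frac{1567}{-207928} = - \frac{269750}{- \frac{14641}{3}} - \frac{1567}{-207928} = \left(-269750\right) \left(- \frac{3}{14641}\right) - - \frac{1567}{207928} = \frac{809250}{14641} + \frac{1567}{207928} = \frac{168288676447}{3044273848}$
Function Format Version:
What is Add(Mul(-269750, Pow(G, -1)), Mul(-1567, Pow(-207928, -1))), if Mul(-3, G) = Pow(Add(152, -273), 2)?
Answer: Rational(168288676447, 3044273848) ≈ 55.280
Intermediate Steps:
G = Rational(-14641, 3) (G = Mul(Rational(-1, 3), Pow(Add(152, -273), 2)) = Mul(Rational(-1, 3), Pow(-121, 2)) = Mul(Rational(-1, 3), 14641) = Rational(-14641, 3) ≈ -4880.3)
Add(Mul(-269750, Pow(G, -1)), Mul(-1567, Pow(-207928, -1))) = Add(Mul(-269750, Pow(Rational(-14641, 3), -1)), Mul(-1567, Pow(-207928, -1))) = Add(Mul(-269750, Rational(-3, 14641)), Mul(-1567, Rational(-1, 207928))) = Add(Rational(809250, 14641), Rational(1567, 207928)) = Rational(168288676447, 3044273848)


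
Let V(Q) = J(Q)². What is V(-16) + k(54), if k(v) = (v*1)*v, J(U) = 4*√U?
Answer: 2660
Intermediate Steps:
k(v) = v² (k(v) = v*v = v²)
V(Q) = 16*Q (V(Q) = (4*√Q)² = 16*Q)
V(-16) + k(54) = 16*(-16) + 54² = -256 + 2916 = 2660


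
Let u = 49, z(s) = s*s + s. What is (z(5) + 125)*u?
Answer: 7595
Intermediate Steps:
z(s) = s + s² (z(s) = s² + s = s + s²)
(z(5) + 125)*u = (5*(1 + 5) + 125)*49 = (5*6 + 125)*49 = (30 + 125)*49 = 155*49 = 7595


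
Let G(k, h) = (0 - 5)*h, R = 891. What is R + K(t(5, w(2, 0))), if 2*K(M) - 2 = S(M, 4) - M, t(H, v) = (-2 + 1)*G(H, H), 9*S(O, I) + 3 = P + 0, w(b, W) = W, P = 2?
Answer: 7915/9 ≈ 879.44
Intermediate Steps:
S(O, I) = -⅑ (S(O, I) = -⅓ + (2 + 0)/9 = -⅓ + (⅑)*2 = -⅓ + 2/9 = -⅑)
G(k, h) = -5*h
t(H, v) = 5*H (t(H, v) = (-2 + 1)*(-5*H) = -(-5)*H = 5*H)
K(M) = 17/18 - M/2 (K(M) = 1 + (-⅑ - M)/2 = 1 + (-1/18 - M/2) = 17/18 - M/2)
R + K(t(5, w(2, 0))) = 891 + (17/18 - 5*5/2) = 891 + (17/18 - ½*25) = 891 + (17/18 - 25/2) = 891 - 104/9 = 7915/9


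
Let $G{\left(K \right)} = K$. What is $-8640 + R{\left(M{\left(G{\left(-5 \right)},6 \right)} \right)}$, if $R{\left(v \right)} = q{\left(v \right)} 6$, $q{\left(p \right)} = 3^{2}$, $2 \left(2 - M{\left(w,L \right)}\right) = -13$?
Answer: $-8586$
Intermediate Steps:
$M{\left(w,L \right)} = \frac{17}{2}$ ($M{\left(w,L \right)} = 2 - - \frac{13}{2} = 2 + \frac{13}{2} = \frac{17}{2}$)
$q{\left(p \right)} = 9$
$R{\left(v \right)} = 54$ ($R{\left(v \right)} = 9 \cdot 6 = 54$)
$-8640 + R{\left(M{\left(G{\left(-5 \right)},6 \right)} \right)} = -8640 + 54 = -8586$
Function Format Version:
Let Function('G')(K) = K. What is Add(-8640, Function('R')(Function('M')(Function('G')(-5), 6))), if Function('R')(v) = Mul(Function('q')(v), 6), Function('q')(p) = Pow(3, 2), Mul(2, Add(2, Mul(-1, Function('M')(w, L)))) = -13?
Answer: -8586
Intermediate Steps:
Function('M')(w, L) = Rational(17, 2) (Function('M')(w, L) = Add(2, Mul(Rational(-1, 2), -13)) = Add(2, Rational(13, 2)) = Rational(17, 2))
Function('q')(p) = 9
Function('R')(v) = 54 (Function('R')(v) = Mul(9, 6) = 54)
Add(-8640, Function('R')(Function('M')(Function('G')(-5), 6))) = Add(-8640, 54) = -8586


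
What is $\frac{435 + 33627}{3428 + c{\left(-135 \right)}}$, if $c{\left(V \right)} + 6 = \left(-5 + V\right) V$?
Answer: $\frac{17031}{11161} \approx 1.5259$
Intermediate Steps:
$c{\left(V \right)} = -6 + V \left(-5 + V\right)$ ($c{\left(V \right)} = -6 + \left(-5 + V\right) V = -6 + V \left(-5 + V\right)$)
$\frac{435 + 33627}{3428 + c{\left(-135 \right)}} = \frac{435 + 33627}{3428 - \left(-669 - 18225\right)} = \frac{34062}{3428 + \left(-6 + 18225 + 675\right)} = \frac{34062}{3428 + 18894} = \frac{34062}{22322} = 34062 \cdot \frac{1}{22322} = \frac{17031}{11161}$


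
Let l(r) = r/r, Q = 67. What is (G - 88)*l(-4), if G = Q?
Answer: -21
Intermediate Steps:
G = 67
l(r) = 1
(G - 88)*l(-4) = (67 - 88)*1 = -21*1 = -21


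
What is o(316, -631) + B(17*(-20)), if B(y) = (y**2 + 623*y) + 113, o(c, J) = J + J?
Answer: -97369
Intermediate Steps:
o(c, J) = 2*J
B(y) = 113 + y**2 + 623*y
o(316, -631) + B(17*(-20)) = 2*(-631) + (113 + (17*(-20))**2 + 623*(17*(-20))) = -1262 + (113 + (-340)**2 + 623*(-340)) = -1262 + (113 + 115600 - 211820) = -1262 - 96107 = -97369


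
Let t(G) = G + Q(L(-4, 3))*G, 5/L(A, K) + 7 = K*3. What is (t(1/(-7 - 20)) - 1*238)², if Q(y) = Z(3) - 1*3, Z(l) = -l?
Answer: 41229241/729 ≈ 56556.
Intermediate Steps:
L(A, K) = 5/(-7 + 3*K) (L(A, K) = 5/(-7 + K*3) = 5/(-7 + 3*K))
Q(y) = -6 (Q(y) = -1*3 - 1*3 = -3 - 3 = -6)
t(G) = -5*G (t(G) = G - 6*G = -5*G)
(t(1/(-7 - 20)) - 1*238)² = (-5/(-7 - 20) - 1*238)² = (-5/(-27) - 238)² = (-5*(-1/27) - 238)² = (5/27 - 238)² = (-6421/27)² = 41229241/729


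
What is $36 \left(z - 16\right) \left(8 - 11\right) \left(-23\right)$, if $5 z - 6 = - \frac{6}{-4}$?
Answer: $-36018$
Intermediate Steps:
$z = \frac{3}{2}$ ($z = \frac{6}{5} + \frac{\left(-6\right) \frac{1}{-4}}{5} = \frac{6}{5} + \frac{\left(-6\right) \left(- \frac{1}{4}\right)}{5} = \frac{6}{5} + \frac{1}{5} \cdot \frac{3}{2} = \frac{6}{5} + \frac{3}{10} = \frac{3}{2} \approx 1.5$)
$36 \left(z - 16\right) \left(8 - 11\right) \left(-23\right) = 36 \left(\frac{3}{2} - 16\right) \left(8 - 11\right) \left(-23\right) = 36 \left(\left(- \frac{29}{2}\right) \left(-3\right)\right) \left(-23\right) = 36 \cdot \frac{87}{2} \left(-23\right) = 1566 \left(-23\right) = -36018$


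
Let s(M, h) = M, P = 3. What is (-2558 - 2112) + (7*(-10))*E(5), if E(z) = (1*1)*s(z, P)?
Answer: -5020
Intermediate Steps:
E(z) = z (E(z) = (1*1)*z = 1*z = z)
(-2558 - 2112) + (7*(-10))*E(5) = (-2558 - 2112) + (7*(-10))*5 = -4670 - 70*5 = -4670 - 350 = -5020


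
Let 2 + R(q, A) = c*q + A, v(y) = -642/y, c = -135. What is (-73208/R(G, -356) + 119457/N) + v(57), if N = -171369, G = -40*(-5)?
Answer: -45945941003/4948774941 ≈ -9.2843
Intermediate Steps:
G = 200
R(q, A) = -2 + A - 135*q (R(q, A) = -2 + (-135*q + A) = -2 + (A - 135*q) = -2 + A - 135*q)
(-73208/R(G, -356) + 119457/N) + v(57) = (-73208/(-2 - 356 - 135*200) + 119457/(-171369)) - 642/57 = (-73208/(-2 - 356 - 27000) + 119457*(-1/171369)) - 642*1/57 = (-73208/(-27358) - 13273/19041) - 214/19 = (-73208*(-1/27358) - 13273/19041) - 214/19 = (36604/13679 - 13273/19041) - 214/19 = 515415397/260461839 - 214/19 = -45945941003/4948774941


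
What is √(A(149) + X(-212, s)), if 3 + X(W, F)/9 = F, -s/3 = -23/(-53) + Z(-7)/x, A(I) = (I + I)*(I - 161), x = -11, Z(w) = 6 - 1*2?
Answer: 2*I*√306316362/583 ≈ 60.041*I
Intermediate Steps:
Z(w) = 4 (Z(w) = 6 - 2 = 4)
A(I) = 2*I*(-161 + I) (A(I) = (2*I)*(-161 + I) = 2*I*(-161 + I))
s = -123/583 (s = -3*(-23/(-53) + 4/(-11)) = -3*(-23*(-1/53) + 4*(-1/11)) = -3*(23/53 - 4/11) = -3*41/583 = -123/583 ≈ -0.21098)
X(W, F) = -27 + 9*F
√(A(149) + X(-212, s)) = √(2*149*(-161 + 149) + (-27 + 9*(-123/583))) = √(2*149*(-12) + (-27 - 1107/583)) = √(-3576 - 16848/583) = √(-2101656/583) = 2*I*√306316362/583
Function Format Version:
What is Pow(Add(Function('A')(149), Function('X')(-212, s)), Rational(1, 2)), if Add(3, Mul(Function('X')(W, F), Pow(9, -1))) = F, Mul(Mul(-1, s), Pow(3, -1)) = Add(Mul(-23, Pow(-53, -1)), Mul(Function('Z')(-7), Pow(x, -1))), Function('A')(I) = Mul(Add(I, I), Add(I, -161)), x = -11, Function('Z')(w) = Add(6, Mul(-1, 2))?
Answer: Mul(Rational(2, 583), I, Pow(306316362, Rational(1, 2))) ≈ Mul(60.041, I)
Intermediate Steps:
Function('Z')(w) = 4 (Function('Z')(w) = Add(6, -2) = 4)
Function('A')(I) = Mul(2, I, Add(-161, I)) (Function('A')(I) = Mul(Mul(2, I), Add(-161, I)) = Mul(2, I, Add(-161, I)))
s = Rational(-123, 583) (s = Mul(-3, Add(Mul(-23, Pow(-53, -1)), Mul(4, Pow(-11, -1)))) = Mul(-3, Add(Mul(-23, Rational(-1, 53)), Mul(4, Rational(-1, 11)))) = Mul(-3, Add(Rational(23, 53), Rational(-4, 11))) = Mul(-3, Rational(41, 583)) = Rational(-123, 583) ≈ -0.21098)
Function('X')(W, F) = Add(-27, Mul(9, F))
Pow(Add(Function('A')(149), Function('X')(-212, s)), Rational(1, 2)) = Pow(Add(Mul(2, 149, Add(-161, 149)), Add(-27, Mul(9, Rational(-123, 583)))), Rational(1, 2)) = Pow(Add(Mul(2, 149, -12), Add(-27, Rational(-1107, 583))), Rational(1, 2)) = Pow(Add(-3576, Rational(-16848, 583)), Rational(1, 2)) = Pow(Rational(-2101656, 583), Rational(1, 2)) = Mul(Rational(2, 583), I, Pow(306316362, Rational(1, 2)))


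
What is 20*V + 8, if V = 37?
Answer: 748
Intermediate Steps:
20*V + 8 = 20*37 + 8 = 740 + 8 = 748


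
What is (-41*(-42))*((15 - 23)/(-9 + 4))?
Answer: 13776/5 ≈ 2755.2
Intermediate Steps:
(-41*(-42))*((15 - 23)/(-9 + 4)) = 1722*(-8/(-5)) = 1722*(-8*(-⅕)) = 1722*(8/5) = 13776/5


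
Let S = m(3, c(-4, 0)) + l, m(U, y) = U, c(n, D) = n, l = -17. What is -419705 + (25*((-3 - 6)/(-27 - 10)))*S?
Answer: -15532235/37 ≈ -4.1979e+5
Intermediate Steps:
S = -14 (S = 3 - 17 = -14)
-419705 + (25*((-3 - 6)/(-27 - 10)))*S = -419705 + (25*((-3 - 6)/(-27 - 10)))*(-14) = -419705 + (25*(-9/(-37)))*(-14) = -419705 + (25*(-9*(-1/37)))*(-14) = -419705 + (25*(9/37))*(-14) = -419705 + (225/37)*(-14) = -419705 - 3150/37 = -15532235/37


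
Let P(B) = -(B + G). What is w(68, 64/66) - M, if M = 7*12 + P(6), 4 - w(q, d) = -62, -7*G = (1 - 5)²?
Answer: -100/7 ≈ -14.286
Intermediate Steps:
G = -16/7 (G = -(1 - 5)²/7 = -⅐*(-4)² = -⅐*16 = -16/7 ≈ -2.2857)
w(q, d) = 66 (w(q, d) = 4 - 1*(-62) = 4 + 62 = 66)
P(B) = 16/7 - B (P(B) = -(B - 16/7) = -(-16/7 + B) = 16/7 - B)
M = 562/7 (M = 7*12 + (16/7 - 1*6) = 84 + (16/7 - 6) = 84 - 26/7 = 562/7 ≈ 80.286)
w(68, 64/66) - M = 66 - 1*562/7 = 66 - 562/7 = -100/7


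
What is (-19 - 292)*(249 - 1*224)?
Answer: -7775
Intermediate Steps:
(-19 - 292)*(249 - 1*224) = -311*(249 - 224) = -311*25 = -7775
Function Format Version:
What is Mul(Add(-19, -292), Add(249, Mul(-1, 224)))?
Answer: -7775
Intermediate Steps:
Mul(Add(-19, -292), Add(249, Mul(-1, 224))) = Mul(-311, Add(249, -224)) = Mul(-311, 25) = -7775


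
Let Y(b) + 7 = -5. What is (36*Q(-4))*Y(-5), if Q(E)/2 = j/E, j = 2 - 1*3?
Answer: -216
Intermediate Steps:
j = -1 (j = 2 - 3 = -1)
Y(b) = -12 (Y(b) = -7 - 5 = -12)
Q(E) = -2/E (Q(E) = 2*(-1/E) = -2/E)
(36*Q(-4))*Y(-5) = (36*(-2/(-4)))*(-12) = (36*(-2*(-¼)))*(-12) = (36*(½))*(-12) = 18*(-12) = -216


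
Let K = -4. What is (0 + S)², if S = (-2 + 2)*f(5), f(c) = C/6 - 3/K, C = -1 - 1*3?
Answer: 0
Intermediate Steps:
C = -4 (C = -1 - 3 = -4)
f(c) = 1/12 (f(c) = -4/6 - 3/(-4) = -4*⅙ - 3*(-¼) = -⅔ + ¾ = 1/12)
S = 0 (S = (-2 + 2)*(1/12) = 0*(1/12) = 0)
(0 + S)² = (0 + 0)² = 0² = 0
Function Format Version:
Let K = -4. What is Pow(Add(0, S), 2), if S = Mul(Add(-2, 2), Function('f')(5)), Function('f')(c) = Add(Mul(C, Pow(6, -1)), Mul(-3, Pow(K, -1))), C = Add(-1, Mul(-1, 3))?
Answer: 0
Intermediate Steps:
C = -4 (C = Add(-1, -3) = -4)
Function('f')(c) = Rational(1, 12) (Function('f')(c) = Add(Mul(-4, Pow(6, -1)), Mul(-3, Pow(-4, -1))) = Add(Mul(-4, Rational(1, 6)), Mul(-3, Rational(-1, 4))) = Add(Rational(-2, 3), Rational(3, 4)) = Rational(1, 12))
S = 0 (S = Mul(Add(-2, 2), Rational(1, 12)) = Mul(0, Rational(1, 12)) = 0)
Pow(Add(0, S), 2) = Pow(Add(0, 0), 2) = Pow(0, 2) = 0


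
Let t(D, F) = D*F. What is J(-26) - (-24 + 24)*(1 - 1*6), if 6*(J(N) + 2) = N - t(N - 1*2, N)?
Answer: -383/3 ≈ -127.67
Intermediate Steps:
J(N) = -2 + N/6 - N*(-2 + N)/6 (J(N) = -2 + (N - (N - 1*2)*N)/6 = -2 + (N - (N - 2)*N)/6 = -2 + (N - (-2 + N)*N)/6 = -2 + (N - N*(-2 + N))/6 = -2 + (N/6 - N*(-2 + N)/6) = -2 + N/6 - N*(-2 + N)/6)
J(-26) - (-24 + 24)*(1 - 1*6) = (-2 + (1/2)*(-26) - 1/6*(-26)**2) - (-24 + 24)*(1 - 1*6) = (-2 - 13 - 1/6*676) - 0*(1 - 6) = (-2 - 13 - 338/3) - 0*(-5) = -383/3 - 1*0 = -383/3 + 0 = -383/3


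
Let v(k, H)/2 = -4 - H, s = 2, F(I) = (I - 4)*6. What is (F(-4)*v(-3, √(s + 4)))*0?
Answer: 0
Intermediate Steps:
F(I) = -24 + 6*I (F(I) = (-4 + I)*6 = -24 + 6*I)
v(k, H) = -8 - 2*H (v(k, H) = 2*(-4 - H) = -8 - 2*H)
(F(-4)*v(-3, √(s + 4)))*0 = ((-24 + 6*(-4))*(-8 - 2*√(2 + 4)))*0 = ((-24 - 24)*(-8 - 2*√6))*0 = -48*(-8 - 2*√6)*0 = (384 + 96*√6)*0 = 0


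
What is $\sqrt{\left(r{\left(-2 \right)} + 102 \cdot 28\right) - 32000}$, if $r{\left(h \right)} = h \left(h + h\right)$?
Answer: $4 i \sqrt{1821} \approx 170.69 i$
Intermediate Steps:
$r{\left(h \right)} = 2 h^{2}$ ($r{\left(h \right)} = h 2 h = 2 h^{2}$)
$\sqrt{\left(r{\left(-2 \right)} + 102 \cdot 28\right) - 32000} = \sqrt{\left(2 \left(-2\right)^{2} + 102 \cdot 28\right) - 32000} = \sqrt{\left(2 \cdot 4 + 2856\right) - 32000} = \sqrt{\left(8 + 2856\right) - 32000} = \sqrt{2864 - 32000} = \sqrt{-29136} = 4 i \sqrt{1821}$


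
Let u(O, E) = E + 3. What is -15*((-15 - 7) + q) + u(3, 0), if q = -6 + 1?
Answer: 408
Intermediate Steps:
q = -5
u(O, E) = 3 + E
-15*((-15 - 7) + q) + u(3, 0) = -15*((-15 - 7) - 5) + (3 + 0) = -15*(-22 - 5) + 3 = -15*(-27) + 3 = 405 + 3 = 408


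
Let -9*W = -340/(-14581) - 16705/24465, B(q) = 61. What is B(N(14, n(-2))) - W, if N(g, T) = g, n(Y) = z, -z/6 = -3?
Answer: 5588751688/91729071 ≈ 60.927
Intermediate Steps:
z = 18 (z = -6*(-3) = 18)
n(Y) = 18
W = 6721643/91729071 (W = -(-340/(-14581) - 16705/24465)/9 = -(-340*(-1/14581) - 16705*1/24465)/9 = -(340/14581 - 3341/4893)/9 = -1/9*(-6721643/10192119) = 6721643/91729071 ≈ 0.073277)
B(N(14, n(-2))) - W = 61 - 1*6721643/91729071 = 61 - 6721643/91729071 = 5588751688/91729071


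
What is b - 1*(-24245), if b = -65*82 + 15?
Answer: 18930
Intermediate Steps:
b = -5315 (b = -5330 + 15 = -5315)
b - 1*(-24245) = -5315 - 1*(-24245) = -5315 + 24245 = 18930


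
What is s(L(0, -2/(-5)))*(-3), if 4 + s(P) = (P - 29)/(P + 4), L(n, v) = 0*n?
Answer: 135/4 ≈ 33.750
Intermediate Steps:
L(n, v) = 0
s(P) = -4 + (-29 + P)/(4 + P) (s(P) = -4 + (P - 29)/(P + 4) = -4 + (-29 + P)/(4 + P))
s(L(0, -2/(-5)))*(-3) = (3*(-15 - 1*0)/(4 + 0))*(-3) = (3*(-15 + 0)/4)*(-3) = (3*(1/4)*(-15))*(-3) = -45/4*(-3) = 135/4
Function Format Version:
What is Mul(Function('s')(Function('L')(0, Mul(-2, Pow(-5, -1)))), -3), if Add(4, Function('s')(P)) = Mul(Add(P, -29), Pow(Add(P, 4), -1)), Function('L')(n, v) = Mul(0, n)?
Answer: Rational(135, 4) ≈ 33.750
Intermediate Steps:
Function('L')(n, v) = 0
Function('s')(P) = Add(-4, Mul(Pow(Add(4, P), -1), Add(-29, P))) (Function('s')(P) = Add(-4, Mul(Add(P, -29), Pow(Add(P, 4), -1))) = Add(-4, Mul(Add(-29, P), Pow(Add(4, P), -1))) = Add(-4, Mul(Pow(Add(4, P), -1), Add(-29, P))))
Mul(Function('s')(Function('L')(0, Mul(-2, Pow(-5, -1)))), -3) = Mul(Mul(3, Pow(Add(4, 0), -1), Add(-15, Mul(-1, 0))), -3) = Mul(Mul(3, Pow(4, -1), Add(-15, 0)), -3) = Mul(Mul(3, Rational(1, 4), -15), -3) = Mul(Rational(-45, 4), -3) = Rational(135, 4)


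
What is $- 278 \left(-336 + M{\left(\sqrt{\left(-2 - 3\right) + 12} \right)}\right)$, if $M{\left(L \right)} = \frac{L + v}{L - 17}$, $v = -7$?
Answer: $\frac{13154960}{141} + \frac{1390 \sqrt{7}}{141} \approx 93324.0$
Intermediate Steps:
$M{\left(L \right)} = \frac{-7 + L}{-17 + L}$ ($M{\left(L \right)} = \frac{L - 7}{L - 17} = \frac{-7 + L}{-17 + L}$)
$- 278 \left(-336 + M{\left(\sqrt{\left(-2 - 3\right) + 12} \right)}\right) = - 278 \left(-336 + \frac{-7 + \sqrt{\left(-2 - 3\right) + 12}}{-17 + \sqrt{\left(-2 - 3\right) + 12}}\right) = - 278 \left(-336 + \frac{-7 + \sqrt{-5 + 12}}{-17 + \sqrt{-5 + 12}}\right) = - 278 \left(-336 + \frac{-7 + \sqrt{7}}{-17 + \sqrt{7}}\right) = 93408 - \frac{278 \left(-7 + \sqrt{7}\right)}{-17 + \sqrt{7}}$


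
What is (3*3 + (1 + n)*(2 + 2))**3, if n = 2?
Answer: 9261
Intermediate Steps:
(3*3 + (1 + n)*(2 + 2))**3 = (3*3 + (1 + 2)*(2 + 2))**3 = (9 + 3*4)**3 = (9 + 12)**3 = 21**3 = 9261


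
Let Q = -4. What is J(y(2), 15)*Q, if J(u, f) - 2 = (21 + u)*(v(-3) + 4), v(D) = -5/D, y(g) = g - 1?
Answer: -1520/3 ≈ -506.67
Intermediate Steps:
y(g) = -1 + g
J(u, f) = 121 + 17*u/3 (J(u, f) = 2 + (21 + u)*(-5/(-3) + 4) = 2 + (21 + u)*(-5*(-⅓) + 4) = 2 + (21 + u)*(5/3 + 4) = 2 + (21 + u)*(17/3) = 2 + (119 + 17*u/3) = 121 + 17*u/3)
J(y(2), 15)*Q = (121 + 17*(-1 + 2)/3)*(-4) = (121 + (17/3)*1)*(-4) = (121 + 17/3)*(-4) = (380/3)*(-4) = -1520/3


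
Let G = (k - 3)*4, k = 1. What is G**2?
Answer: 64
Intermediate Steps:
G = -8 (G = (1 - 3)*4 = -2*4 = -8)
G**2 = (-8)**2 = 64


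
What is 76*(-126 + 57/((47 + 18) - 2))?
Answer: -199652/21 ≈ -9507.2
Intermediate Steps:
76*(-126 + 57/((47 + 18) - 2)) = 76*(-126 + 57/(65 - 2)) = 76*(-126 + 57/63) = 76*(-126 + 57*(1/63)) = 76*(-126 + 19/21) = 76*(-2627/21) = -199652/21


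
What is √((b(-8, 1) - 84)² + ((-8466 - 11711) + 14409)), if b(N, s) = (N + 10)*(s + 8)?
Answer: 2*I*√353 ≈ 37.577*I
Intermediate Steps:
b(N, s) = (8 + s)*(10 + N) (b(N, s) = (10 + N)*(8 + s) = (8 + s)*(10 + N))
√((b(-8, 1) - 84)² + ((-8466 - 11711) + 14409)) = √(((80 + 8*(-8) + 10*1 - 8*1) - 84)² + ((-8466 - 11711) + 14409)) = √(((80 - 64 + 10 - 8) - 84)² + (-20177 + 14409)) = √((18 - 84)² - 5768) = √((-66)² - 5768) = √(4356 - 5768) = √(-1412) = 2*I*√353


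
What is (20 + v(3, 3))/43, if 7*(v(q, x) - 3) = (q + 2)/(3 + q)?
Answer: 971/1806 ≈ 0.53765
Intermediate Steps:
v(q, x) = 3 + (2 + q)/(7*(3 + q)) (v(q, x) = 3 + ((q + 2)/(3 + q))/7 = 3 + ((2 + q)/(3 + q))/7 = 3 + (2 + q)/(7*(3 + q)))
(20 + v(3, 3))/43 = (20 + (65 + 22*3)/(7*(3 + 3)))/43 = (20 + (1/7)*(65 + 66)/6)/43 = (20 + (1/7)*(1/6)*131)/43 = (20 + 131/42)/43 = (1/43)*(971/42) = 971/1806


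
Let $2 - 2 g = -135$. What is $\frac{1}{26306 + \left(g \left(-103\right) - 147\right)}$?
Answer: $\frac{2}{38207} \approx 5.2346 \cdot 10^{-5}$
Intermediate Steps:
$g = \frac{137}{2}$ ($g = 1 - - \frac{135}{2} = 1 + \frac{135}{2} = \frac{137}{2} \approx 68.5$)
$\frac{1}{26306 + \left(g \left(-103\right) - 147\right)} = \frac{1}{26306 + \left(\frac{137}{2} \left(-103\right) - 147\right)} = \frac{1}{26306 - \frac{14405}{2}} = \frac{1}{\frac{38207}{2}} = \frac{2}{38207}$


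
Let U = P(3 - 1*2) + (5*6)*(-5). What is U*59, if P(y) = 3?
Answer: -8673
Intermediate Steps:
U = -147 (U = 3 + (5*6)*(-5) = 3 + 30*(-5) = 3 - 150 = -147)
U*59 = -147*59 = -8673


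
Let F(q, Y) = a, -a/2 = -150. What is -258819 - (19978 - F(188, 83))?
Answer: -278497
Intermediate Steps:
a = 300 (a = -2*(-150) = 300)
F(q, Y) = 300
-258819 - (19978 - F(188, 83)) = -258819 - (19978 - 1*300) = -258819 - (19978 - 300) = -258819 - 1*19678 = -258819 - 19678 = -278497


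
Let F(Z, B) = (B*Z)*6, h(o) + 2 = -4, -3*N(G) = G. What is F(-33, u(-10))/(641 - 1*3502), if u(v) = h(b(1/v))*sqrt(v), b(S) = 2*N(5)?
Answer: -1188*I*sqrt(10)/2861 ≈ -1.3131*I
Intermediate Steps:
N(G) = -G/3
b(S) = -10/3 (b(S) = 2*(-1/3*5) = 2*(-5/3) = -10/3)
h(o) = -6 (h(o) = -2 - 4 = -6)
u(v) = -6*sqrt(v)
F(Z, B) = 6*B*Z
F(-33, u(-10))/(641 - 1*3502) = (6*(-6*I*sqrt(10))*(-33))/(641 - 1*3502) = (6*(-6*I*sqrt(10))*(-33))/(641 - 3502) = (6*(-6*I*sqrt(10))*(-33))/(-2861) = (1188*I*sqrt(10))*(-1/2861) = -1188*I*sqrt(10)/2861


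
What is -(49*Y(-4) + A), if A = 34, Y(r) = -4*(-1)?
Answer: -230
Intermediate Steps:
Y(r) = 4
-(49*Y(-4) + A) = -(49*4 + 34) = -(196 + 34) = -1*230 = -230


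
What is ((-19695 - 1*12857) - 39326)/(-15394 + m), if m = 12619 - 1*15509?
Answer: 35939/9142 ≈ 3.9312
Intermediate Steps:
m = -2890 (m = 12619 - 15509 = -2890)
((-19695 - 1*12857) - 39326)/(-15394 + m) = ((-19695 - 1*12857) - 39326)/(-15394 - 2890) = ((-19695 - 12857) - 39326)/(-18284) = (-32552 - 39326)*(-1/18284) = -71878*(-1/18284) = 35939/9142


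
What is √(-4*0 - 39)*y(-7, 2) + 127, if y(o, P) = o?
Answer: 127 - 7*I*√39 ≈ 127.0 - 43.715*I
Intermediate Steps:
√(-4*0 - 39)*y(-7, 2) + 127 = √(-4*0 - 39)*(-7) + 127 = √(0 - 39)*(-7) + 127 = √(-39)*(-7) + 127 = (I*√39)*(-7) + 127 = -7*I*√39 + 127 = 127 - 7*I*√39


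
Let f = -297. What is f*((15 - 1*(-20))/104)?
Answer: -10395/104 ≈ -99.952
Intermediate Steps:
f*((15 - 1*(-20))/104) = -297*(15 - 1*(-20))/104 = -297*(15 + 20)/104 = -10395/104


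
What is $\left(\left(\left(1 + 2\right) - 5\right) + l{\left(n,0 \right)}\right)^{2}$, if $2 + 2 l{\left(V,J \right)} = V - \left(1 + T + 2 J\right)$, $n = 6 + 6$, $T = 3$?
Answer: $1$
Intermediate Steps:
$n = 12$
$l{\left(V,J \right)} = -3 + \frac{V}{2} - J$ ($l{\left(V,J \right)} = -1 + \frac{V - \left(4 + 2 J\right)}{2} = -1 + \frac{-4 + V - 2 J}{2} = -1 - \left(2 + J - \frac{V}{2}\right) = -3 + \frac{V}{2} - J$)
$\left(\left(\left(1 + 2\right) - 5\right) + l{\left(n,0 \right)}\right)^{2} = \left(\left(\left(1 + 2\right) - 5\right) - -3\right)^{2} = \left(\left(3 - 5\right) + \left(-3 + 6 + 0\right)\right)^{2} = \left(-2 + 3\right)^{2} = 1^{2} = 1$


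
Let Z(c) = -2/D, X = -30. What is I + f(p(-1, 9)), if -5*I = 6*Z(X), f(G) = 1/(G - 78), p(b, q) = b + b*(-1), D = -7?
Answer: -971/2730 ≈ -0.35568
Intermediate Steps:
p(b, q) = 0 (p(b, q) = b - b = 0)
Z(c) = 2/7 (Z(c) = -2/(-7) = -2*(-⅐) = 2/7)
f(G) = 1/(-78 + G)
I = -12/35 (I = -6*2/(5*7) = -⅕*12/7 = -12/35 ≈ -0.34286)
I + f(p(-1, 9)) = -12/35 + 1/(-78 + 0) = -12/35 + 1/(-78) = -12/35 - 1/78 = -971/2730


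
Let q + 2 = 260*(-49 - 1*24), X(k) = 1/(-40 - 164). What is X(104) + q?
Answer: -3872329/204 ≈ -18982.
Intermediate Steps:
X(k) = -1/204 (X(k) = 1/(-204) = -1/204)
q = -18982 (q = -2 + 260*(-49 - 1*24) = -2 + 260*(-49 - 24) = -2 + 260*(-73) = -2 - 18980 = -18982)
X(104) + q = -1/204 - 18982 = -3872329/204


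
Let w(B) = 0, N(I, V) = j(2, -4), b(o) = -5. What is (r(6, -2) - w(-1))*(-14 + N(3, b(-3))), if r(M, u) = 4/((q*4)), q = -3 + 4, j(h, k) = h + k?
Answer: -16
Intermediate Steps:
N(I, V) = -2 (N(I, V) = 2 - 4 = -2)
q = 1
r(M, u) = 1 (r(M, u) = 4/((1*4)) = 4/4 = 4*(¼) = 1)
(r(6, -2) - w(-1))*(-14 + N(3, b(-3))) = (1 - 1*0)*(-14 - 2) = (1 + 0)*(-16) = 1*(-16) = -16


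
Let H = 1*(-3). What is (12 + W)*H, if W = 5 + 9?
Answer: -78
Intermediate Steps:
H = -3
W = 14
(12 + W)*H = (12 + 14)*(-3) = 26*(-3) = -78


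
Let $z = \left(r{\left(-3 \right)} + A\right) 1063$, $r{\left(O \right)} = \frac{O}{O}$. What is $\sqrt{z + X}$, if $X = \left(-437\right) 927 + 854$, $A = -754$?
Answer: $2 i \sqrt{301171} \approx 1097.6 i$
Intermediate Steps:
$X = -404245$ ($X = -405099 + 854 = -404245$)
$r{\left(O \right)} = 1$
$z = -800439$ ($z = \left(1 - 754\right) 1063 = \left(-753\right) 1063 = -800439$)
$\sqrt{z + X} = \sqrt{-800439 - 404245} = \sqrt{-1204684} = 2 i \sqrt{301171}$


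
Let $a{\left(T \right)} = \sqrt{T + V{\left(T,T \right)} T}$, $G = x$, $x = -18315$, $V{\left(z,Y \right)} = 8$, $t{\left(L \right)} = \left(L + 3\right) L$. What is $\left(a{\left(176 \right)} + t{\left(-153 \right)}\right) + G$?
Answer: $4635 + 12 \sqrt{11} \approx 4674.8$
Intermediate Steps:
$t{\left(L \right)} = L \left(3 + L\right)$ ($t{\left(L \right)} = \left(3 + L\right) L = L \left(3 + L\right)$)
$G = -18315$
$a{\left(T \right)} = 3 \sqrt{T}$ ($a{\left(T \right)} = \sqrt{T + 8 T} = \sqrt{9 T} = 3 \sqrt{T}$)
$\left(a{\left(176 \right)} + t{\left(-153 \right)}\right) + G = \left(3 \sqrt{176} - 153 \left(3 - 153\right)\right) - 18315 = \left(3 \cdot 4 \sqrt{11} - -22950\right) - 18315 = \left(12 \sqrt{11} + 22950\right) - 18315 = \left(22950 + 12 \sqrt{11}\right) - 18315 = 4635 + 12 \sqrt{11}$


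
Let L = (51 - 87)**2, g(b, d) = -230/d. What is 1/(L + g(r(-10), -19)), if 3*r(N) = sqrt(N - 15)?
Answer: 19/24854 ≈ 0.00076446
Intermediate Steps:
r(N) = sqrt(-15 + N)/3 (r(N) = sqrt(N - 15)/3 = sqrt(-15 + N)/3)
L = 1296 (L = (-36)**2 = 1296)
1/(L + g(r(-10), -19)) = 1/(1296 - 230/(-19)) = 1/(1296 - 230*(-1/19)) = 1/(1296 + 230/19) = 1/(24854/19) = 19/24854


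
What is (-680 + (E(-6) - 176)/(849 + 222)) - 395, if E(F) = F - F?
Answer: -1151501/1071 ≈ -1075.2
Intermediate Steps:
E(F) = 0
(-680 + (E(-6) - 176)/(849 + 222)) - 395 = (-680 + (0 - 176)/(849 + 222)) - 395 = (-680 - 176/1071) - 395 = -728456/1071 - 395 = -1151501/1071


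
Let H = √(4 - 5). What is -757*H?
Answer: -757*I ≈ -757.0*I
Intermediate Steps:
H = I (H = √(-1) = I ≈ 1.0*I)
-757*H = -757*I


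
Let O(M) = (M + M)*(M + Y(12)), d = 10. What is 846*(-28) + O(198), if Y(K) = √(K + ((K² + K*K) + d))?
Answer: 54720 + 396*√310 ≈ 61692.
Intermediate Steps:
Y(K) = √(10 + K + 2*K²) (Y(K) = √(K + ((K² + K*K) + 10)) = √(K + ((K² + K²) + 10)) = √(K + (2*K² + 10)) = √(K + (10 + 2*K²)) = √(10 + K + 2*K²))
O(M) = 2*M*(M + √310) (O(M) = (M + M)*(M + √(10 + 12 + 2*12²)) = (2*M)*(M + √(10 + 12 + 2*144)) = (2*M)*(M + √(10 + 12 + 288)) = (2*M)*(M + √310) = 2*M*(M + √310))
846*(-28) + O(198) = 846*(-28) + 2*198*(198 + √310) = -23688 + (78408 + 396*√310) = 54720 + 396*√310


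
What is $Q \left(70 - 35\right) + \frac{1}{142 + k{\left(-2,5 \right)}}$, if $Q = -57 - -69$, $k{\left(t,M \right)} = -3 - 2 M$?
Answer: $\frac{54181}{129} \approx 420.01$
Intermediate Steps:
$Q = 12$ ($Q = -57 + 69 = 12$)
$Q \left(70 - 35\right) + \frac{1}{142 + k{\left(-2,5 \right)}} = 12 \left(70 - 35\right) + \frac{1}{142 - 13} = 12 \cdot 35 + \frac{1}{142 - 13} = 420 + \frac{1}{142 - 13} = 420 + \frac{1}{129} = \frac{54181}{129}$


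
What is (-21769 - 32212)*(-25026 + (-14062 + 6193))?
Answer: 1775704995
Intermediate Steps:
(-21769 - 32212)*(-25026 + (-14062 + 6193)) = -53981*(-25026 - 7869) = -53981*(-32895) = 1775704995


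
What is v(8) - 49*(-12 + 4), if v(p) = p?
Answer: 400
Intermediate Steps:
v(8) - 49*(-12 + 4) = 8 - 49*(-12 + 4) = 8 - 49*(-8) = 8 + 392 = 400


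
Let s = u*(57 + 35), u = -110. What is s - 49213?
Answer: -59333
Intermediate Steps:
s = -10120 (s = -110*(57 + 35) = -110*92 = -10120)
s - 49213 = -10120 - 49213 = -59333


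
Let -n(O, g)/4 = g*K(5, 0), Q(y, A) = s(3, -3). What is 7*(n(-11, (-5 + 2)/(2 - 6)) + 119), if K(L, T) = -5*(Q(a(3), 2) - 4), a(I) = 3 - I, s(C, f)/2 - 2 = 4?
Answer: 1673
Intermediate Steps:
s(C, f) = 12 (s(C, f) = 4 + 2*4 = 4 + 8 = 12)
Q(y, A) = 12
K(L, T) = -40 (K(L, T) = -5*(12 - 4) = -5*8 = -40)
n(O, g) = 160*g (n(O, g) = -4*g*(-40) = -(-160)*g = 160*g)
7*(n(-11, (-5 + 2)/(2 - 6)) + 119) = 7*(160*((-5 + 2)/(2 - 6)) + 119) = 7*(160*(-3/(-4)) + 119) = 7*(160*(-3*(-¼)) + 119) = 7*(160*(¾) + 119) = 7*(120 + 119) = 7*239 = 1673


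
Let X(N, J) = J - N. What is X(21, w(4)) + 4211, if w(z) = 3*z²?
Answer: 4238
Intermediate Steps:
X(21, w(4)) + 4211 = (3*4² - 1*21) + 4211 = (3*16 - 21) + 4211 = (48 - 21) + 4211 = 27 + 4211 = 4238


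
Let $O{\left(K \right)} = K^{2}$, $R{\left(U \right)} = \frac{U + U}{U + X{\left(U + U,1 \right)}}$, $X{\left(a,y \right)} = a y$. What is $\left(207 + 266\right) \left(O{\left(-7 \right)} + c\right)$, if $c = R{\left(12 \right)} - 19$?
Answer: $\frac{43516}{3} \approx 14505.0$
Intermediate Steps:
$R{\left(U \right)} = \frac{2}{3}$ ($R{\left(U \right)} = \frac{U + U}{U + \left(U + U\right) 1} = \frac{2 U}{U + 2 U 1} = \frac{2 U}{U + 2 U} = \frac{2 U}{3 U} = 2 U \frac{1}{3 U} = \frac{2}{3}$)
$c = - \frac{55}{3}$ ($c = \frac{2}{3} - 19 = - \frac{55}{3} \approx -18.333$)
$\left(207 + 266\right) \left(O{\left(-7 \right)} + c\right) = \left(207 + 266\right) \left(\left(-7\right)^{2} - \frac{55}{3}\right) = 473 \left(49 - \frac{55}{3}\right) = 473 \cdot \frac{92}{3} = \frac{43516}{3}$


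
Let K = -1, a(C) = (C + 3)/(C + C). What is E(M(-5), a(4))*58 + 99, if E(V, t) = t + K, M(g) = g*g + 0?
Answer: 367/4 ≈ 91.750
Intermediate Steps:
a(C) = (3 + C)/(2*C) (a(C) = (3 + C)/((2*C)) = (3 + C)*(1/(2*C)) = (3 + C)/(2*C))
M(g) = g² (M(g) = g² + 0 = g²)
E(V, t) = -1 + t (E(V, t) = t - 1 = -1 + t)
E(M(-5), a(4))*58 + 99 = (-1 + (½)*(3 + 4)/4)*58 + 99 = (-1 + (½)*(¼)*7)*58 + 99 = (-1 + 7/8)*58 + 99 = -⅛*58 + 99 = -29/4 + 99 = 367/4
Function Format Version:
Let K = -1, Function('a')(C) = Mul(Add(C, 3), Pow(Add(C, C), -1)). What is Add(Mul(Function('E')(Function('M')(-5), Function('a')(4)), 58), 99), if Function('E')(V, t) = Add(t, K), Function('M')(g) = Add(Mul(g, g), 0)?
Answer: Rational(367, 4) ≈ 91.750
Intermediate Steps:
Function('a')(C) = Mul(Rational(1, 2), Pow(C, -1), Add(3, C)) (Function('a')(C) = Mul(Add(3, C), Pow(Mul(2, C), -1)) = Mul(Add(3, C), Mul(Rational(1, 2), Pow(C, -1))) = Mul(Rational(1, 2), Pow(C, -1), Add(3, C)))
Function('M')(g) = Pow(g, 2) (Function('M')(g) = Add(Pow(g, 2), 0) = Pow(g, 2))
Function('E')(V, t) = Add(-1, t) (Function('E')(V, t) = Add(t, -1) = Add(-1, t))
Add(Mul(Function('E')(Function('M')(-5), Function('a')(4)), 58), 99) = Add(Mul(Add(-1, Mul(Rational(1, 2), Pow(4, -1), Add(3, 4))), 58), 99) = Add(Mul(Add(-1, Mul(Rational(1, 2), Rational(1, 4), 7)), 58), 99) = Add(Mul(Add(-1, Rational(7, 8)), 58), 99) = Add(Mul(Rational(-1, 8), 58), 99) = Add(Rational(-29, 4), 99) = Rational(367, 4)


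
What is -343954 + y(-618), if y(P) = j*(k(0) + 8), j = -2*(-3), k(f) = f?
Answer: -343906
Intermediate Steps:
j = 6
y(P) = 48 (y(P) = 6*(0 + 8) = 6*8 = 48)
-343954 + y(-618) = -343954 + 48 = -343906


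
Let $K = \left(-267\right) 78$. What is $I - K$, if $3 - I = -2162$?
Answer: $22991$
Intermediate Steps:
$I = 2165$ ($I = 3 - -2162 = 3 + 2162 = 2165$)
$K = -20826$
$I - K = 2165 - -20826 = 2165 + 20826 = 22991$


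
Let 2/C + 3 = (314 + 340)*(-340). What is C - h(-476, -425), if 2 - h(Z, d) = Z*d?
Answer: 44983590172/222363 ≈ 2.0230e+5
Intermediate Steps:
h(Z, d) = 2 - Z*d
C = -2/222363 (C = 2/(-3 + (314 + 340)*(-340)) = 2/(-3 + 654*(-340)) = 2/(-3 - 222360) = 2/(-222363) = 2*(-1/222363) = -2/222363 ≈ -8.9943e-6)
C - h(-476, -425) = -2/222363 - (2 - 1*(-476)*(-425)) = -2/222363 - (2 - 202300) = -2/222363 - 1*(-202298) = -2/222363 + 202298 = 44983590172/222363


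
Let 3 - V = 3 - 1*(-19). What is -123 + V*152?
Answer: -3011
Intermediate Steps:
V = -19 (V = 3 - (3 - 1*(-19)) = 3 - (3 + 19) = 3 - 1*22 = 3 - 22 = -19)
-123 + V*152 = -123 - 19*152 = -123 - 2888 = -3011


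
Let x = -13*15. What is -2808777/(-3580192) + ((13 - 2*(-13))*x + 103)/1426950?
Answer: 284366124269/364911069600 ≈ 0.77927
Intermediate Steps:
x = -195
-2808777/(-3580192) + ((13 - 2*(-13))*x + 103)/1426950 = -2808777/(-3580192) + ((13 - 2*(-13))*(-195) + 103)/1426950 = -2808777*(-1/3580192) + ((13 + 26)*(-195) + 103)*(1/1426950) = 2808777/3580192 + (39*(-195) + 103)*(1/1426950) = 2808777/3580192 + (-7605 + 103)*(1/1426950) = 2808777/3580192 - 7502*1/1426950 = 2808777/3580192 - 3751/713475 = 284366124269/364911069600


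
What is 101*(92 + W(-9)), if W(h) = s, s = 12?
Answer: 10504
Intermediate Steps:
W(h) = 12
101*(92 + W(-9)) = 101*(92 + 12) = 101*104 = 10504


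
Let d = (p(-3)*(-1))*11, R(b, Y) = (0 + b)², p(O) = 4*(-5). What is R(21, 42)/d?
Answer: 441/220 ≈ 2.0045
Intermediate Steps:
p(O) = -20
R(b, Y) = b²
d = 220 (d = -20*(-1)*11 = 20*11 = 220)
R(21, 42)/d = 21²/220 = 441*(1/220) = 441/220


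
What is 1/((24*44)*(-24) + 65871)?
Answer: 1/40527 ≈ 2.4675e-5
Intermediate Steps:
1/((24*44)*(-24) + 65871) = 1/(1056*(-24) + 65871) = 1/(-25344 + 65871) = 1/40527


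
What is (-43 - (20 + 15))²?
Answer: 6084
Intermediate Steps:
(-43 - (20 + 15))² = (-43 - 1*35)² = (-43 - 35)² = (-78)² = 6084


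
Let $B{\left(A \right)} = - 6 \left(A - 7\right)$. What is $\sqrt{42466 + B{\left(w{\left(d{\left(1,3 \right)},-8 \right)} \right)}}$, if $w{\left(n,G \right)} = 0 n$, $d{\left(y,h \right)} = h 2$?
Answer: $2 \sqrt{10627} \approx 206.17$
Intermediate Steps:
$d{\left(y,h \right)} = 2 h$
$w{\left(n,G \right)} = 0$
$B{\left(A \right)} = 42 - 6 A$ ($B{\left(A \right)} = - 6 \left(-7 + A\right) = 42 - 6 A$)
$\sqrt{42466 + B{\left(w{\left(d{\left(1,3 \right)},-8 \right)} \right)}} = \sqrt{42466 + \left(42 - 0\right)} = \sqrt{42466 + \left(42 + 0\right)} = \sqrt{42466 + 42} = \sqrt{42508} = 2 \sqrt{10627}$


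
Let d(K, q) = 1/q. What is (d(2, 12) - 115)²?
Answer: 1901641/144 ≈ 13206.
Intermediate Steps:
(d(2, 12) - 115)² = (1/12 - 115)² = (-1379/12)² = 1901641/144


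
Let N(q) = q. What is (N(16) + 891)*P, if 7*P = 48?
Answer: 43536/7 ≈ 6219.4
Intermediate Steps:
P = 48/7 (P = (1/7)*48 = 48/7 ≈ 6.8571)
(N(16) + 891)*P = (16 + 891)*(48/7) = 907*(48/7) = 43536/7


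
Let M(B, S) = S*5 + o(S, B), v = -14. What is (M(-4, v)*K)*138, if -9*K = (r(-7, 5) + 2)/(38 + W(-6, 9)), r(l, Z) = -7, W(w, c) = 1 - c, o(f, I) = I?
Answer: -1702/9 ≈ -189.11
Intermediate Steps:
M(B, S) = B + 5*S (M(B, S) = S*5 + B = 5*S + B = B + 5*S)
K = 1/54 (K = -(-7 + 2)/(9*(38 + (1 - 1*9))) = -(-5)/(9*(38 + (1 - 9))) = -(-5)/(9*(38 - 8)) = -(-5)/(9*30) = -1/9*(-1/6) = 1/54 ≈ 0.018519)
(M(-4, v)*K)*138 = ((-4 + 5*(-14))*(1/54))*138 = ((-4 - 70)*(1/54))*138 = -74*1/54*138 = -37/27*138 = -1702/9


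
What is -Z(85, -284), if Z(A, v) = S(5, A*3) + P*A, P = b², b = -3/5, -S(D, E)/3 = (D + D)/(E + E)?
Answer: -2596/85 ≈ -30.541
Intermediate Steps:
S(D, E) = -3*D/E (S(D, E) = -3*(D + D)/(E + E) = -3*2*D/(2*E) = -3*2*D*1/(2*E) = -3*D/E)
b = -⅗ (b = -3*⅕ = -⅗ ≈ -0.60000)
P = 9/25 (P = (-⅗)² = 9/25 ≈ 0.36000)
Z(A, v) = -5/A + 9*A/25 (Z(A, v) = -3*5/A*3 + 9*A/25 = -3*5/3*A + 9*A/25 = -3*5*1/(3*A) + 9*A/25 = -5/A + 9*A/25)
-Z(85, -284) = -(-5/85 + (9/25)*85) = -(-5*1/85 + 153/5) = -(-1/17 + 153/5) = -1*2596/85 = -2596/85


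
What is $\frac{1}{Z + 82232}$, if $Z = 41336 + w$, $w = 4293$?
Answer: $\frac{1}{127861} \approx 7.821 \cdot 10^{-6}$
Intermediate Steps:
$Z = 45629$ ($Z = 41336 + 4293 = 45629$)
$\frac{1}{Z + 82232} = \frac{1}{45629 + 82232} = \frac{1}{127861}$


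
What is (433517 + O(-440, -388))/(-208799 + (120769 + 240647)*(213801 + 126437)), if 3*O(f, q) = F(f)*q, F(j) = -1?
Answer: 1300939/368901744627 ≈ 3.5265e-6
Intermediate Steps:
O(f, q) = -q/3 (O(f, q) = (-q)/3 = -q/3)
(433517 + O(-440, -388))/(-208799 + (120769 + 240647)*(213801 + 126437)) = (433517 - ⅓*(-388))/(-208799 + (120769 + 240647)*(213801 + 126437)) = (433517 + 388/3)/(-208799 + 361416*340238) = 1300939/(3*(-208799 + 122967457008)) = (1300939/3)/122967248209 = (1300939/3)*(1/122967248209) = 1300939/368901744627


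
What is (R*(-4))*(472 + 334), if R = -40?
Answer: 128960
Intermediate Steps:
(R*(-4))*(472 + 334) = (-40*(-4))*(472 + 334) = 160*806 = 128960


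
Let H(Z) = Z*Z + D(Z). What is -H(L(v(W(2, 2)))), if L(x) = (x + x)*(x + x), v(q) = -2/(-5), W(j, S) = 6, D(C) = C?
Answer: -656/625 ≈ -1.0496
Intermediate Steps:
v(q) = ⅖ (v(q) = -2*(-⅕) = ⅖)
L(x) = 4*x² (L(x) = (2*x)*(2*x) = 4*x²)
H(Z) = Z + Z² (H(Z) = Z*Z + Z = Z² + Z = Z + Z²)
-H(L(v(W(2, 2)))) = -4*(⅖)²*(1 + 4*(⅖)²) = -4*(4/25)*(1 + 4*(4/25)) = -16*(1 + 16/25)/25 = -16*41/(25*25) = -1*656/625 = -656/625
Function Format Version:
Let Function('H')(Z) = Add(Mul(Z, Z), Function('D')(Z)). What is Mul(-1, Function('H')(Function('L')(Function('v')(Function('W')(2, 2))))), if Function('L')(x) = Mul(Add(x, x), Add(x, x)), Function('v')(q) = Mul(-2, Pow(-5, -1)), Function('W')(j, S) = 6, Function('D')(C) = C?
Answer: Rational(-656, 625) ≈ -1.0496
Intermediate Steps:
Function('v')(q) = Rational(2, 5) (Function('v')(q) = Mul(-2, Rational(-1, 5)) = Rational(2, 5))
Function('L')(x) = Mul(4, Pow(x, 2)) (Function('L')(x) = Mul(Mul(2, x), Mul(2, x)) = Mul(4, Pow(x, 2)))
Function('H')(Z) = Add(Z, Pow(Z, 2)) (Function('H')(Z) = Add(Mul(Z, Z), Z) = Add(Pow(Z, 2), Z) = Add(Z, Pow(Z, 2)))
Mul(-1, Function('H')(Function('L')(Function('v')(Function('W')(2, 2))))) = Mul(-1, Mul(Mul(4, Pow(Rational(2, 5), 2)), Add(1, Mul(4, Pow(Rational(2, 5), 2))))) = Mul(-1, Mul(Mul(4, Rational(4, 25)), Add(1, Mul(4, Rational(4, 25))))) = Mul(-1, Mul(Rational(16, 25), Add(1, Rational(16, 25)))) = Mul(-1, Mul(Rational(16, 25), Rational(41, 25))) = Mul(-1, Rational(656, 625)) = Rational(-656, 625)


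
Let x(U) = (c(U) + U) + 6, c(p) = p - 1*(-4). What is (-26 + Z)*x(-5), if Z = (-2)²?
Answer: 0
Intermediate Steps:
c(p) = 4 + p (c(p) = p + 4 = 4 + p)
Z = 4
x(U) = 10 + 2*U (x(U) = ((4 + U) + U) + 6 = (4 + 2*U) + 6 = 10 + 2*U)
(-26 + Z)*x(-5) = (-26 + 4)*(10 + 2*(-5)) = -22*(10 - 10) = -22*0 = 0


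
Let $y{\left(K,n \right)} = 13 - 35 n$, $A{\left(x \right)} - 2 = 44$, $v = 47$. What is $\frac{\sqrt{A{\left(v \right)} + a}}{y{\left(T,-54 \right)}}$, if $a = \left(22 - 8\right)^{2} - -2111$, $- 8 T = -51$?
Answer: $\frac{\sqrt{2353}}{1903} \approx 0.02549$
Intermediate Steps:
$T = \frac{51}{8}$ ($T = \left(- \frac{1}{8}\right) \left(-51\right) = \frac{51}{8} \approx 6.375$)
$A{\left(x \right)} = 46$ ($A{\left(x \right)} = 2 + 44 = 46$)
$a = 2307$ ($a = 14^{2} + 2111 = 196 + 2111 = 2307$)
$y{\left(K,n \right)} = 13 - 35 n$
$\frac{\sqrt{A{\left(v \right)} + a}}{y{\left(T,-54 \right)}} = \frac{\sqrt{46 + 2307}}{13 - -1890} = \frac{\sqrt{2353}}{13 + 1890} = \frac{\sqrt{2353}}{1903}$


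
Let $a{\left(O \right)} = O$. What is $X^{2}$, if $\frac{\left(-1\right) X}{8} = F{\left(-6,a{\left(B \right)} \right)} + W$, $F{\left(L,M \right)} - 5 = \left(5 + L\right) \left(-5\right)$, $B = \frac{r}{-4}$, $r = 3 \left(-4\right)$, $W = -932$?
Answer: $54405376$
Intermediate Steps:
$r = -12$
$B = 3$ ($B = - \frac{12}{-4} = \left(-12\right) \left(- \frac{1}{4}\right) = 3$)
$F{\left(L,M \right)} = -20 - 5 L$ ($F{\left(L,M \right)} = 5 + \left(5 + L\right) \left(-5\right) = 5 - \left(25 + 5 L\right) = -20 - 5 L$)
$X = 7376$ ($X = - 8 \left(\left(-20 - -30\right) - 932\right) = - 8 \left(\left(-20 + 30\right) - 932\right) = - 8 \left(10 - 932\right) = \left(-8\right) \left(-922\right) = 7376$)
$X^{2} = 7376^{2} = 54405376$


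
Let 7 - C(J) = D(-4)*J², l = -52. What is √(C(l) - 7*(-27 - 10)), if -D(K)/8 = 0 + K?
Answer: I*√86262 ≈ 293.7*I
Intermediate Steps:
D(K) = -8*K (D(K) = -8*(0 + K) = -8*K)
C(J) = 7 - 32*J² (C(J) = 7 - (-8*(-4))*J² = 7 - 32*J²)
√(C(l) - 7*(-27 - 10)) = √((7 - 32*(-52)²) - 7*(-27 - 10)) = √((7 - 32*2704) - 7*(-37)) = √((7 - 86528) + 259) = √(-86521 + 259) = √(-86262) = I*√86262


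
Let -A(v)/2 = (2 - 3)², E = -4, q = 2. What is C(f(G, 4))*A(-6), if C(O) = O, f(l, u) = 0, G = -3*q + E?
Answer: 0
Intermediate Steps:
G = -10 (G = -3*2 - 4 = -6 - 4 = -10)
A(v) = -2 (A(v) = -2*(2 - 3)² = -2*(-1)² = -2*1 = -2)
C(f(G, 4))*A(-6) = 0*(-2) = 0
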